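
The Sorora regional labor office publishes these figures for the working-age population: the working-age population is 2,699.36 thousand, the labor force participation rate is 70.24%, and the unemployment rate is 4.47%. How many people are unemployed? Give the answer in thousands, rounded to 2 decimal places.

Labor force = 0.7024 × 2,699.36 = 1,896.03 thousand.
Unemployed = 0.0447 × 1,896.03 ≈ 84.75 thousand.

About 84.75 thousand are unemployed.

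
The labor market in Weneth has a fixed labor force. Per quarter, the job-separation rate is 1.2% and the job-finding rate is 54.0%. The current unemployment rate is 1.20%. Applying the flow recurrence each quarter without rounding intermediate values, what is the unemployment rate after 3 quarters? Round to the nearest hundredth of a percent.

Unemployment rate after three quarters ≈ 2.09%.

With a fixed labor force, u_{t+1} = u_t + s·(1−u_t) − f·u_t = u_t·(1−s−f) + s.
Here 1−s−f = 0.448 and s = 0.012.
u_1 = 0.012000 × 0.448 + 0.012 = 0.017376.
u_2 = 0.017376 × 0.448 + 0.012 = 0.019784.
u_3 = 0.019784 × 0.448 + 0.012 = 0.020863.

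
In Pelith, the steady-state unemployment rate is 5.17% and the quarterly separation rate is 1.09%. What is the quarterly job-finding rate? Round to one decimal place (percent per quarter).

From u* = s/(s+f): f = s·(1−u)/u.
f = 1.09 × (1 − 0.0517) / 0.0517 = 1.0336 / 0.0517 ≈ 20.0% per quarter.

Job-finding rate ≈ 20.0% per quarter.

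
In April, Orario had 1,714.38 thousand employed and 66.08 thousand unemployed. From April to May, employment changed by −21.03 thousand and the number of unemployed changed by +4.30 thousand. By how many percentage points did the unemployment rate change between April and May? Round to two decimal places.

The unemployment rate changed by +0.28 percentage points.

April: labor force = 1,714.38 + 66.08 = 1,780.46; u = 66.08/1,780.46 = 3.71%.
May: labor force = 1,693.35 + 70.38 = 1,763.73; u = 70.38/1,763.73 = 3.99%.
Change = 3.99% − 3.71% = +0.28 pp.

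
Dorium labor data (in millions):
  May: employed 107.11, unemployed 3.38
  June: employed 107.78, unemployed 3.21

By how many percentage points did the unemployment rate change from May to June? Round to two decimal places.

The unemployment rate changed by −0.17 percentage points.

May: labor force = 107.11 + 3.38 = 110.49; u = 3.38/110.49 = 3.06%.
June: labor force = 107.78 + 3.21 = 110.99; u = 3.21/110.99 = 2.89%.
Change = 2.89% − 3.06% = −0.17 pp.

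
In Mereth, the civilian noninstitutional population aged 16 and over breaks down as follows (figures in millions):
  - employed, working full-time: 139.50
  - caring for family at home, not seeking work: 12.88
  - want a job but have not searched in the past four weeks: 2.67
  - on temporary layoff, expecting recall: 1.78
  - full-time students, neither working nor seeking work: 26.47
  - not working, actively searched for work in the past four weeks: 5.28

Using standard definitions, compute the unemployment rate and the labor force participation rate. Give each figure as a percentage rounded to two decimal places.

Unemployment rate ≈ 4.82%; labor force participation rate ≈ 77.72%.

Employed = 139.50 million.
Unemployed = 1.78 + 5.28 = 7.06 million (jobless and actively searching, or on temporary layoff).
Labor force = 139.50 + 7.06 = 146.56 million.
Not in labor force = 12.88 + 2.67 + 26.47 = 42.02 million (those not working and not actively searching are outside the labor force — including those who want a job but have given up searching).
Civilian working-age population = 146.56 + 42.02 = 188.58 million.
Unemployment rate = 7.06 / 146.56 = 4.82%.
Labor force participation rate = 146.56 / 188.58 = 77.72%.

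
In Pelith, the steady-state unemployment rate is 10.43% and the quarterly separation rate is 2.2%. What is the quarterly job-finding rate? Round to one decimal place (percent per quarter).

From u* = s/(s+f): f = s·(1−u)/u.
f = 2.2 × (1 − 0.1043) / 0.1043 = 1.9705 / 0.1043 ≈ 18.9% per quarter.

Job-finding rate ≈ 18.9% per quarter.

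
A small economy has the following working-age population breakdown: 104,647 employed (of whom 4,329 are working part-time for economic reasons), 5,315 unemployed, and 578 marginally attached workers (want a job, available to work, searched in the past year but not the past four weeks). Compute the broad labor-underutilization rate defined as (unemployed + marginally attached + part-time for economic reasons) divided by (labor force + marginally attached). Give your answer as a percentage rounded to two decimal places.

Broad underutilization rate ≈ 9.25%.

Labor force = 104,647 + 5,315 = 109,962.
Numerator = 5,315 + 578 + 4,329 = 10,222.
Denominator = 109,962 + 578 = 110,540.
Broad rate = 10,222 / 110,540 = 9.25%.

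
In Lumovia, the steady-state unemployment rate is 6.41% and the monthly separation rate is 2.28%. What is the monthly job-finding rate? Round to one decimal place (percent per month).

Job-finding rate ≈ 33.3% per month.

From u* = s/(s+f): f = s·(1−u)/u.
f = 2.28 × (1 − 0.0641) / 0.0641 = 2.1339 / 0.0641 ≈ 33.3% per month.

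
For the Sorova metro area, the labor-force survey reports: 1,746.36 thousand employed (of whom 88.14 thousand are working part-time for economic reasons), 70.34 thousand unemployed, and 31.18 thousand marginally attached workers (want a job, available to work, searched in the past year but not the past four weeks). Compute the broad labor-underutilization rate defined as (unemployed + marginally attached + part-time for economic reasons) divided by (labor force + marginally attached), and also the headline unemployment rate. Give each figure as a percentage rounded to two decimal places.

Broad underutilization rate ≈ 10.26%; headline unemployment rate ≈ 3.87%.

Labor force = 1,746.36 + 70.34 = 1,816.70 thousand.
Numerator = 70.34 + 31.18 + 88.14 = 189.66 thousand.
Denominator = 1,816.70 + 31.18 = 1,847.88 thousand.
Broad rate = 189.66 / 1,847.88 = 10.26%.
Headline unemployment rate = 70.34 / 1,816.70 = 3.87%.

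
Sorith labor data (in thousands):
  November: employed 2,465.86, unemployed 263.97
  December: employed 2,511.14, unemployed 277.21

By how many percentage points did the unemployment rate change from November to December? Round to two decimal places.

The unemployment rate changed by +0.27 percentage points.

November: labor force = 2,465.86 + 263.97 = 2,729.83; u = 263.97/2,729.83 = 9.67%.
December: labor force = 2,511.14 + 277.21 = 2,788.35; u = 277.21/2,788.35 = 9.94%.
Change = 9.94% − 9.67% = +0.27 pp.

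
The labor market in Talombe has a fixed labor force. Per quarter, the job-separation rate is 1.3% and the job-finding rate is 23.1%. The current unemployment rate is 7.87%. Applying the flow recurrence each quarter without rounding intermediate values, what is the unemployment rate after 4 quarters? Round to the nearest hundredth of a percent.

With a fixed labor force, u_{t+1} = u_t + s·(1−u_t) − f·u_t = u_t·(1−s−f) + s.
Here 1−s−f = 0.756 and s = 0.013.
u_1 = 0.078700 × 0.756 + 0.013 = 0.072497.
u_2 = 0.072497 × 0.756 + 0.013 = 0.067808.
u_3 = 0.067808 × 0.756 + 0.013 = 0.064263.
u_4 = 0.064263 × 0.756 + 0.013 = 0.061583.

Unemployment rate after four quarters ≈ 6.16%.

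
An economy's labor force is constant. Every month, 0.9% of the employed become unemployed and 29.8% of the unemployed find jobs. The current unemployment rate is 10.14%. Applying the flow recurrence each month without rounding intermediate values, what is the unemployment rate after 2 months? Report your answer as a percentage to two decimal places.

Unemployment rate after two months ≈ 6.39%.

With a fixed labor force, u_{t+1} = u_t + s·(1−u_t) − f·u_t = u_t·(1−s−f) + s.
Here 1−s−f = 0.693 and s = 0.009.
u_1 = 0.101400 × 0.693 + 0.009 = 0.079270.
u_2 = 0.079270 × 0.693 + 0.009 = 0.063934.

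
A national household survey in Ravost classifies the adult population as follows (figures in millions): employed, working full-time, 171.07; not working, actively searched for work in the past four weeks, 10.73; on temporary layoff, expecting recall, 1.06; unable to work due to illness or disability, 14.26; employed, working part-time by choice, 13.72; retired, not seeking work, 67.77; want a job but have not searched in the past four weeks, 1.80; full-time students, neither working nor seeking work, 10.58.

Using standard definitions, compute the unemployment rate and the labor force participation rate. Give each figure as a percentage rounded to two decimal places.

Employed = 171.07 + 13.72 = 184.79 million.
Unemployed = 10.73 + 1.06 = 11.79 million (jobless and actively searching, or on temporary layoff).
Labor force = 184.79 + 11.79 = 196.58 million.
Not in labor force = 14.26 + 67.77 + 1.80 + 10.58 = 94.41 million (those not working and not actively searching are outside the labor force — including those who want a job but have given up searching).
Civilian working-age population = 196.58 + 94.41 = 290.99 million.
Unemployment rate = 11.79 / 196.58 = 6.00%.
Labor force participation rate = 196.58 / 290.99 = 67.56%.

Unemployment rate ≈ 6.00%; labor force participation rate ≈ 67.56%.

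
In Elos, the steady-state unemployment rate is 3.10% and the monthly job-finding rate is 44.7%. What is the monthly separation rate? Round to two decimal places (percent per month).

Separation rate ≈ 1.43% per month.

From u* = s/(s+f): s = u·f/(1−u).
s = 0.0310 × 44.7 / (1 − 0.0310) = 1.3857 / 0.9690 ≈ 1.43% per month.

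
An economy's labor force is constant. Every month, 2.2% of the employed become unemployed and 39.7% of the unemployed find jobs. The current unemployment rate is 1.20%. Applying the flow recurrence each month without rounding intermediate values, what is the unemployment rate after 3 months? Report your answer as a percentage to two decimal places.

With a fixed labor force, u_{t+1} = u_t + s·(1−u_t) − f·u_t = u_t·(1−s−f) + s.
Here 1−s−f = 0.581 and s = 0.022.
u_1 = 0.012000 × 0.581 + 0.022 = 0.028972.
u_2 = 0.028972 × 0.581 + 0.022 = 0.038833.
u_3 = 0.038833 × 0.581 + 0.022 = 0.044562.

Unemployment rate after three months ≈ 4.46%.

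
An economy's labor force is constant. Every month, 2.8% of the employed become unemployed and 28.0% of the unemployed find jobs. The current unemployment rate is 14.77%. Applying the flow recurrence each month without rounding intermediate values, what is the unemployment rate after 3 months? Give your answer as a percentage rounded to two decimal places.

With a fixed labor force, u_{t+1} = u_t + s·(1−u_t) − f·u_t = u_t·(1−s−f) + s.
Here 1−s−f = 0.692 and s = 0.028.
u_1 = 0.147700 × 0.692 + 0.028 = 0.130208.
u_2 = 0.130208 × 0.692 + 0.028 = 0.118104.
u_3 = 0.118104 × 0.692 + 0.028 = 0.109728.

Unemployment rate after three months ≈ 10.97%.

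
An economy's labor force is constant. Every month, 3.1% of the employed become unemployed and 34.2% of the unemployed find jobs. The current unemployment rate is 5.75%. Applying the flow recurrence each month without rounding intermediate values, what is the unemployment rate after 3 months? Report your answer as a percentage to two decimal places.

With a fixed labor force, u_{t+1} = u_t + s·(1−u_t) − f·u_t = u_t·(1−s−f) + s.
Here 1−s−f = 0.627 and s = 0.031.
u_1 = 0.057500 × 0.627 + 0.031 = 0.067053.
u_2 = 0.067053 × 0.627 + 0.031 = 0.073042.
u_3 = 0.073042 × 0.627 + 0.031 = 0.076797.

Unemployment rate after three months ≈ 7.68%.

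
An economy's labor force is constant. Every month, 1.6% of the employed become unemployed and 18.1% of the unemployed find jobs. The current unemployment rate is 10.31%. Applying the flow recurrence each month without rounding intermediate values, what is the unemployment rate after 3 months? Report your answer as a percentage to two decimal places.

Unemployment rate after three months ≈ 9.25%.

With a fixed labor force, u_{t+1} = u_t + s·(1−u_t) − f·u_t = u_t·(1−s−f) + s.
Here 1−s−f = 0.803 and s = 0.016.
u_1 = 0.103100 × 0.803 + 0.016 = 0.098789.
u_2 = 0.098789 × 0.803 + 0.016 = 0.095328.
u_3 = 0.095328 × 0.803 + 0.016 = 0.092548.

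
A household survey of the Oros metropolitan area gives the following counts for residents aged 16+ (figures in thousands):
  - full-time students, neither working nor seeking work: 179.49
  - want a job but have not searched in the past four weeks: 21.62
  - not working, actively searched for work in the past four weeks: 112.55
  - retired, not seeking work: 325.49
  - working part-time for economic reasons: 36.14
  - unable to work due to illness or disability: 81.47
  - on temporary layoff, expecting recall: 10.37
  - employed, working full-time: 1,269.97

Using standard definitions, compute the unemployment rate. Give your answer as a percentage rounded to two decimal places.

Unemployment rate ≈ 8.60%.

Employed = 36.14 + 1,269.97 = 1,306.11 thousand (anyone who worked, including part-time for economic reasons, counts as employed).
Unemployed = 112.55 + 10.37 = 122.92 thousand (jobless and actively searching, or on temporary layoff).
Labor force = 1,306.11 + 122.92 = 1,429.03 thousand.
Unemployment rate = 122.92 / 1,429.03 = 8.60%.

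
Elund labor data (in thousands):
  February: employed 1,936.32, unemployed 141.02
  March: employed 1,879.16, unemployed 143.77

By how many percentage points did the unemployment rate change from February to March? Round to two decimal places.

February: labor force = 1,936.32 + 141.02 = 2,077.34; u = 141.02/2,077.34 = 6.79%.
March: labor force = 1,879.16 + 143.77 = 2,022.93; u = 143.77/2,022.93 = 7.11%.
Change = 7.11% − 6.79% = +0.32 pp.

The unemployment rate changed by +0.32 percentage points.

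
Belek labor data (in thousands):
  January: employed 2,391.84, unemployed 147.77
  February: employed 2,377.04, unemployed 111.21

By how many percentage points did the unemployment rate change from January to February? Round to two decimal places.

January: labor force = 2,391.84 + 147.77 = 2,539.61; u = 147.77/2,539.61 = 5.82%.
February: labor force = 2,377.04 + 111.21 = 2,488.25; u = 111.21/2,488.25 = 4.47%.
Change = 4.47% − 5.82% = −1.35 pp.

The unemployment rate changed by −1.35 percentage points.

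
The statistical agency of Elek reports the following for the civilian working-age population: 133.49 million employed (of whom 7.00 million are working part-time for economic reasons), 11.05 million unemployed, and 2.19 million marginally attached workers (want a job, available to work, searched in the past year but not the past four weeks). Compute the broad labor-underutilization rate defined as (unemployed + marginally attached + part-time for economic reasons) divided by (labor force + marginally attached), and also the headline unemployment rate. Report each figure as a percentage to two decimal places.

Broad underutilization rate ≈ 13.79%; headline unemployment rate ≈ 7.64%.

Labor force = 133.49 + 11.05 = 144.54 million.
Numerator = 11.05 + 2.19 + 7.00 = 20.24 million.
Denominator = 144.54 + 2.19 = 146.73 million.
Broad rate = 20.24 / 146.73 = 13.79%.
Headline unemployment rate = 11.05 / 144.54 = 7.64%.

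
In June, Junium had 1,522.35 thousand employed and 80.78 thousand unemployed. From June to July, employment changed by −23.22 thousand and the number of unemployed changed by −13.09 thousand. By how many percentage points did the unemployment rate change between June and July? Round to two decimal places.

June: labor force = 1,522.35 + 80.78 = 1,603.13; u = 80.78/1,603.13 = 5.04%.
July: labor force = 1,499.13 + 67.69 = 1,566.82; u = 67.69/1,566.82 = 4.32%.
Change = 4.32% − 5.04% = −0.72 pp.

The unemployment rate changed by −0.72 percentage points.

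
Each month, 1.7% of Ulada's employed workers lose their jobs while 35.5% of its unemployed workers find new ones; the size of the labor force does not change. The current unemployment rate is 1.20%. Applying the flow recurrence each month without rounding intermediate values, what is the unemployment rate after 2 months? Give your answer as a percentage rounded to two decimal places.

With a fixed labor force, u_{t+1} = u_t + s·(1−u_t) − f·u_t = u_t·(1−s−f) + s.
Here 1−s−f = 0.628 and s = 0.017.
u_1 = 0.012000 × 0.628 + 0.017 = 0.024536.
u_2 = 0.024536 × 0.628 + 0.017 = 0.032409.

Unemployment rate after two months ≈ 3.24%.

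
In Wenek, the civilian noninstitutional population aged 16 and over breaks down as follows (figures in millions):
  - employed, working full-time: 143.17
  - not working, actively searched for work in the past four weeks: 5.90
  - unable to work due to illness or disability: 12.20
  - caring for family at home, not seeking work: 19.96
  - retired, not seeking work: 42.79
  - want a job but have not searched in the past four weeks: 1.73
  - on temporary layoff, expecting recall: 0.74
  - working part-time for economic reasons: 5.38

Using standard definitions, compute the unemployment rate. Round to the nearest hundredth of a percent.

Unemployment rate ≈ 4.28%.

Employed = 143.17 + 5.38 = 148.55 million (anyone who worked, including part-time for economic reasons, counts as employed).
Unemployed = 5.90 + 0.74 = 6.64 million (jobless and actively searching, or on temporary layoff).
Labor force = 148.55 + 6.64 = 155.19 million.
Unemployment rate = 6.64 / 155.19 = 4.28%.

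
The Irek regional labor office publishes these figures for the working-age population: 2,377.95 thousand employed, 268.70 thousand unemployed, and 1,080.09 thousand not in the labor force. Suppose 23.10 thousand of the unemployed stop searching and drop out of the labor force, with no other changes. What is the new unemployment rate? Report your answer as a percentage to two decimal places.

Initially, labor force = 2,377.95 + 268.70 = 2,646.65 thousand, so u = 268.70/2,646.65 = 10.15%.
After the change, unemployed and labor force both fall by 23.10 → E = 2,377.95, U = 245.60, labor force = 2,623.55 thousand.
New unemployment rate = 245.60 / 2,623.55 = 9.36%.

New unemployment rate ≈ 9.36%.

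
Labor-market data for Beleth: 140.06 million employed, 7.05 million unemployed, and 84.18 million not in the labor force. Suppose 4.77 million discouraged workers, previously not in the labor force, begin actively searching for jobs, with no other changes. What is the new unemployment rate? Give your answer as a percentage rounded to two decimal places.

Initially, labor force = 140.06 + 7.05 = 147.11 million, so u = 7.05/147.11 = 4.79%.
After the change, unemployed and labor force both rise by 4.77 → E = 140.06, U = 11.82, labor force = 151.88 million.
New unemployment rate = 11.82 / 151.88 = 7.78%.

New unemployment rate ≈ 7.78%.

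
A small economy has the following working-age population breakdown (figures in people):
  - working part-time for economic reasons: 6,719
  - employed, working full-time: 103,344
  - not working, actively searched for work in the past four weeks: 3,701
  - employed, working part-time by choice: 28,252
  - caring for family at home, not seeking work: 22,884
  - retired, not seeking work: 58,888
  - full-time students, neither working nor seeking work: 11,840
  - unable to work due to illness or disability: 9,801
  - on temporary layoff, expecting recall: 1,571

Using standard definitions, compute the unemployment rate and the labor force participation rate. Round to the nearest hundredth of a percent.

Employed = 6,719 + 103,344 + 28,252 = 138,315 (anyone who worked, including part-time for economic reasons, counts as employed).
Unemployed = 3,701 + 1,571 = 5,272 (jobless and actively searching, or on temporary layoff).
Labor force = 138,315 + 5,272 = 143,587.
Not in labor force = 22,884 + 58,888 + 11,840 + 9,801 = 103,413 (those not working and not actively searching are outside the labor force).
Civilian working-age population = 143,587 + 103,413 = 247,000.
Unemployment rate = 5,272 / 143,587 = 3.67%.
Labor force participation rate = 143,587 / 247,000 = 58.13%.

Unemployment rate ≈ 3.67%; labor force participation rate ≈ 58.13%.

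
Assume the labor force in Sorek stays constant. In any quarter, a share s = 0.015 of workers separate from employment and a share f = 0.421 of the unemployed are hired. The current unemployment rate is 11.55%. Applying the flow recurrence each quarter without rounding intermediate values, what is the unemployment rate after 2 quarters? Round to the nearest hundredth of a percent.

Unemployment rate after two quarters ≈ 6.02%.

With a fixed labor force, u_{t+1} = u_t + s·(1−u_t) − f·u_t = u_t·(1−s−f) + s.
Here 1−s−f = 0.564 and s = 0.015.
u_1 = 0.115500 × 0.564 + 0.015 = 0.080142.
u_2 = 0.080142 × 0.564 + 0.015 = 0.060200.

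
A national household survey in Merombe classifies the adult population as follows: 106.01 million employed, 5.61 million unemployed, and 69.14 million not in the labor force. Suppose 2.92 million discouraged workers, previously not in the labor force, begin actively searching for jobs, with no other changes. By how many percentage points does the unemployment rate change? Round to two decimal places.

The unemployment rate changes by +2.42 percentage points.

Initially, labor force = 106.01 + 5.61 = 111.62 million, so u = 5.61/111.62 = 5.03%.
After the change, unemployed and labor force both rise by 2.92 → E = 106.01, U = 8.53, labor force = 114.54 million.
New unemployment rate = 8.53 / 114.54 = 7.45%.
Change = 7.45% − 5.03% = +2.42 percentage points.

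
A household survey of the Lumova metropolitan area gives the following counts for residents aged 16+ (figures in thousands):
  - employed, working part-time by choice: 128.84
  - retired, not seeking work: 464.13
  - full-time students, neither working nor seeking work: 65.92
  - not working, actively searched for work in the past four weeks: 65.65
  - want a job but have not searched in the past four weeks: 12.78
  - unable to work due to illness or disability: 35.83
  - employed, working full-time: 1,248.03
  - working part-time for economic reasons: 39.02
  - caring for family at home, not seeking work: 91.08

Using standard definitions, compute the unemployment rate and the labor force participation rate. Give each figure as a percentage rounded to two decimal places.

Unemployment rate ≈ 4.43%; labor force participation rate ≈ 68.87%.

Employed = 128.84 + 1,248.03 + 39.02 = 1,415.89 thousand (anyone who worked, including part-time for economic reasons, counts as employed).
Unemployed = 65.65 thousand.
Labor force = 1,415.89 + 65.65 = 1,481.54 thousand.
Not in labor force = 464.13 + 65.92 + 12.78 + 35.83 + 91.08 = 669.74 thousand (those not working and not actively searching are outside the labor force — including those who want a job but have given up searching).
Civilian working-age population = 1,481.54 + 669.74 = 2,151.28 thousand.
Unemployment rate = 65.65 / 1,481.54 = 4.43%.
Labor force participation rate = 1,481.54 / 2,151.28 = 68.87%.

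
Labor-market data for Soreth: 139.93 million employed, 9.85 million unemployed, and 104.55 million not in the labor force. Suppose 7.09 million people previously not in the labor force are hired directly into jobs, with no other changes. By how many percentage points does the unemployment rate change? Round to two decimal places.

Initially, labor force = 139.93 + 9.85 = 149.78 million, so u = 9.85/149.78 = 6.58%.
After the change, employed and labor force both rise by 7.09; unemployed unchanged → E = 147.02, U = 9.85, labor force = 156.87 million.
New unemployment rate = 9.85 / 156.87 = 6.28%.
Change = 6.28% − 6.58% = −0.30 percentage points.

The unemployment rate changes by −0.30 percentage points.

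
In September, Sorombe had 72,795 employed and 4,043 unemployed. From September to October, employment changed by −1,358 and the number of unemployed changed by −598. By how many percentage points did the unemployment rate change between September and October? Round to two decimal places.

September: labor force = 72,795 + 4,043 = 76,838; u = 4,043/76,838 = 5.26%.
October: labor force = 71,437 + 3,445 = 74,882; u = 3,445/74,882 = 4.60%.
Change = 4.60% − 5.26% = −0.66 pp.

The unemployment rate changed by −0.66 percentage points.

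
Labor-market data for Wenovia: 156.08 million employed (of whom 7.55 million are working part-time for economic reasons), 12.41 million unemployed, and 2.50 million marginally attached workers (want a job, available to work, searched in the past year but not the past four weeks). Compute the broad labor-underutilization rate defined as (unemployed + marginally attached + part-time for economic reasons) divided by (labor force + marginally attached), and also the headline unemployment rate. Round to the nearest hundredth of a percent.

Labor force = 156.08 + 12.41 = 168.49 million.
Numerator = 12.41 + 2.50 + 7.55 = 22.46 million.
Denominator = 168.49 + 2.50 = 170.99 million.
Broad rate = 22.46 / 170.99 = 13.14%.
Headline unemployment rate = 12.41 / 168.49 = 7.37%.

Broad underutilization rate ≈ 13.14%; headline unemployment rate ≈ 7.37%.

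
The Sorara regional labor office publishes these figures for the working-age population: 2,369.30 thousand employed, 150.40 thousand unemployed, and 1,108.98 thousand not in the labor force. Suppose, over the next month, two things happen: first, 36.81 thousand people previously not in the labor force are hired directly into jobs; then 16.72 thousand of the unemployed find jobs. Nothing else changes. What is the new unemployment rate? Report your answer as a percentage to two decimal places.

Initially, labor force = 2,369.30 + 150.40 = 2,519.70 thousand, so u = 150.40/2,519.70 = 5.97%.
After the first change, employed and labor force both rise by 36.81; unemployed unchanged → E = 2,406.11, U = 150.40, labor force = 2,556.51 thousand.
After the second change, unemployed falls and employed rises by 16.72; labor force unchanged → E = 2,422.83, U = 133.68, labor force = 2,556.51 thousand.
New unemployment rate = 133.68 / 2,556.51 = 5.23%.

New unemployment rate ≈ 5.23%.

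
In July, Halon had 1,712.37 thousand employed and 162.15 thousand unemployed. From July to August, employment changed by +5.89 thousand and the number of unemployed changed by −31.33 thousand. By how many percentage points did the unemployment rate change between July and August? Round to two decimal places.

The unemployment rate changed by −1.58 percentage points.

July: labor force = 1,712.37 + 162.15 = 1,874.52; u = 162.15/1,874.52 = 8.65%.
August: labor force = 1,718.26 + 130.82 = 1,849.08; u = 130.82/1,849.08 = 7.07%.
Change = 7.07% − 8.65% = −1.58 pp.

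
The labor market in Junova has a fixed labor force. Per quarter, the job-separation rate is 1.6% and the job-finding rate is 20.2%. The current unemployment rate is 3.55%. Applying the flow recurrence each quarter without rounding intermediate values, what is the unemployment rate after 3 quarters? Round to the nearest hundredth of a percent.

Unemployment rate after three quarters ≈ 5.53%.

With a fixed labor force, u_{t+1} = u_t + s·(1−u_t) − f·u_t = u_t·(1−s−f) + s.
Here 1−s−f = 0.782 and s = 0.016.
u_1 = 0.035500 × 0.782 + 0.016 = 0.043761.
u_2 = 0.043761 × 0.782 + 0.016 = 0.050221.
u_3 = 0.050221 × 0.782 + 0.016 = 0.055273.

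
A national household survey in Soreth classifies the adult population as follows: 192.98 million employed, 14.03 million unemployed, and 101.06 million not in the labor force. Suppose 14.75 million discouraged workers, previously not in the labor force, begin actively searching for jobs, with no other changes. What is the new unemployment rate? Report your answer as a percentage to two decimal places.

Initially, labor force = 192.98 + 14.03 = 207.01 million, so u = 14.03/207.01 = 6.78%.
After the change, unemployed and labor force both rise by 14.75 → E = 192.98, U = 28.78, labor force = 221.76 million.
New unemployment rate = 28.78 / 221.76 = 12.98%.

New unemployment rate ≈ 12.98%.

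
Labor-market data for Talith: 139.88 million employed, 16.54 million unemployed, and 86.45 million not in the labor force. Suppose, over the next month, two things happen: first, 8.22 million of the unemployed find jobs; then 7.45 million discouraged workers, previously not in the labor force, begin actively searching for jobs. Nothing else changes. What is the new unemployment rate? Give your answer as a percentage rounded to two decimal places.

Initially, labor force = 139.88 + 16.54 = 156.42 million, so u = 16.54/156.42 = 10.57%.
After the first change, unemployed falls and employed rises by 8.22; labor force unchanged → E = 148.10, U = 8.32, labor force = 156.42 million.
After the second change, unemployed and labor force both rise by 7.45 → E = 148.10, U = 15.77, labor force = 163.87 million.
New unemployment rate = 15.77 / 163.87 = 9.62%.

New unemployment rate ≈ 9.62%.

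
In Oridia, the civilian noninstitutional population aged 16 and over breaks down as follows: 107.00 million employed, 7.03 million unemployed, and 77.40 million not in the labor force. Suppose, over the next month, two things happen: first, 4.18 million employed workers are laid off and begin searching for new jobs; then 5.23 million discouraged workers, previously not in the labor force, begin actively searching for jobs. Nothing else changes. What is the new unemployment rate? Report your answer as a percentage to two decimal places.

Initially, labor force = 107.00 + 7.03 = 114.03 million, so u = 7.03/114.03 = 6.17%.
After the first change, employed falls and unemployed rises by 4.18; labor force unchanged → E = 102.82, U = 11.21, labor force = 114.03 million.
After the second change, unemployed and labor force both rise by 5.23 → E = 102.82, U = 16.44, labor force = 119.26 million.
New unemployment rate = 16.44 / 119.26 = 13.79%.

New unemployment rate ≈ 13.79%.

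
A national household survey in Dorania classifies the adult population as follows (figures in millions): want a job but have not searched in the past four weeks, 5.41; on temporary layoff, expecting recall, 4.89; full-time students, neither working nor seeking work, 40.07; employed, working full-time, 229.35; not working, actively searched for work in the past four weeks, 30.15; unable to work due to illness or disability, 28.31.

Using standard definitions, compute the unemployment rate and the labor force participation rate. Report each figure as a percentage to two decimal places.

Unemployment rate ≈ 13.25%; labor force participation rate ≈ 78.18%.

Employed = 229.35 million.
Unemployed = 4.89 + 30.15 = 35.04 million (jobless and actively searching, or on temporary layoff).
Labor force = 229.35 + 35.04 = 264.39 million.
Not in labor force = 5.41 + 40.07 + 28.31 = 73.79 million (those not working and not actively searching are outside the labor force — including those who want a job but have given up searching).
Civilian working-age population = 264.39 + 73.79 = 338.18 million.
Unemployment rate = 35.04 / 264.39 = 13.25%.
Labor force participation rate = 264.39 / 338.18 = 78.18%.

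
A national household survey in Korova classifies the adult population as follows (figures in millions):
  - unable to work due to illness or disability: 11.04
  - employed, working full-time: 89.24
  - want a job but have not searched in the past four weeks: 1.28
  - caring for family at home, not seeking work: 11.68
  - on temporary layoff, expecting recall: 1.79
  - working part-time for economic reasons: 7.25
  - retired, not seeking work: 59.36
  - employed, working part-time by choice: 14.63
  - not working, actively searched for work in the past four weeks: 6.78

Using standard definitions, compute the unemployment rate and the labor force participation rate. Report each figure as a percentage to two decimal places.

Employed = 89.24 + 7.25 + 14.63 = 111.12 million (anyone who worked, including part-time for economic reasons, counts as employed).
Unemployed = 1.79 + 6.78 = 8.57 million (jobless and actively searching, or on temporary layoff).
Labor force = 111.12 + 8.57 = 119.69 million.
Not in labor force = 11.04 + 1.28 + 11.68 + 59.36 = 83.36 million (those not working and not actively searching are outside the labor force — including those who want a job but have given up searching).
Civilian working-age population = 119.69 + 83.36 = 203.05 million.
Unemployment rate = 8.57 / 119.69 = 7.16%.
Labor force participation rate = 119.69 / 203.05 = 58.95%.

Unemployment rate ≈ 7.16%; labor force participation rate ≈ 58.95%.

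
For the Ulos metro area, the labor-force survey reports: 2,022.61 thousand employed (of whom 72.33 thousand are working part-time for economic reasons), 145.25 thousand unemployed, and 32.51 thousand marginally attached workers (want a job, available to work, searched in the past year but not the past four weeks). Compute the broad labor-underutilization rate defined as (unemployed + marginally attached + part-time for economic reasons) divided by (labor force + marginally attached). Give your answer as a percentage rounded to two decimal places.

Labor force = 2,022.61 + 145.25 = 2,167.86 thousand.
Numerator = 145.25 + 32.51 + 72.33 = 250.09 thousand.
Denominator = 2,167.86 + 32.51 = 2,200.37 thousand.
Broad rate = 250.09 / 2,200.37 = 11.37%.

Broad underutilization rate ≈ 11.37%.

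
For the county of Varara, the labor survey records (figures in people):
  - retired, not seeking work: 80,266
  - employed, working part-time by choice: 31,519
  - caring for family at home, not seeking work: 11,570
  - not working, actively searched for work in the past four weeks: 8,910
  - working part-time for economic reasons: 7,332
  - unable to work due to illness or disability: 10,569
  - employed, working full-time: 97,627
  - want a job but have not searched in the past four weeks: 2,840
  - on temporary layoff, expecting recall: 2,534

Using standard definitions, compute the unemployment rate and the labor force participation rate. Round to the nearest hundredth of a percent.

Unemployment rate ≈ 7.74%; labor force participation rate ≈ 58.43%.

Employed = 31,519 + 7,332 + 97,627 = 136,478 (anyone who worked, including part-time for economic reasons, counts as employed).
Unemployed = 8,910 + 2,534 = 11,444 (jobless and actively searching, or on temporary layoff).
Labor force = 136,478 + 11,444 = 147,922.
Not in labor force = 80,266 + 11,570 + 10,569 + 2,840 = 105,245 (those not working and not actively searching are outside the labor force — including those who want a job but have given up searching).
Civilian working-age population = 147,922 + 105,245 = 253,167.
Unemployment rate = 11,444 / 147,922 = 7.74%.
Labor force participation rate = 147,922 / 253,167 = 58.43%.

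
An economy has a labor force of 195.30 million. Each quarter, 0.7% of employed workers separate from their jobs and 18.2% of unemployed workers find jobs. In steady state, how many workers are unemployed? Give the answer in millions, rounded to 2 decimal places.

About 7.23 million are unemployed in steady state.

Steady-state unemployment rate u* = s/(s+f) = 0.7/(0.7+18.2) = 0.037037.
Unemployed = u* × labor force = 0.037037 × 195.30 ≈ 7.23 million.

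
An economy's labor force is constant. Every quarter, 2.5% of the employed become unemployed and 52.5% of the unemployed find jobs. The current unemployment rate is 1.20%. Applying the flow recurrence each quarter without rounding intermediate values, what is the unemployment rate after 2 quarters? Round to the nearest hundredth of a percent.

Unemployment rate after two quarters ≈ 3.87%.

With a fixed labor force, u_{t+1} = u_t + s·(1−u_t) − f·u_t = u_t·(1−s−f) + s.
Here 1−s−f = 0.450 and s = 0.025.
u_1 = 0.012000 × 0.450 + 0.025 = 0.030400.
u_2 = 0.030400 × 0.450 + 0.025 = 0.038680.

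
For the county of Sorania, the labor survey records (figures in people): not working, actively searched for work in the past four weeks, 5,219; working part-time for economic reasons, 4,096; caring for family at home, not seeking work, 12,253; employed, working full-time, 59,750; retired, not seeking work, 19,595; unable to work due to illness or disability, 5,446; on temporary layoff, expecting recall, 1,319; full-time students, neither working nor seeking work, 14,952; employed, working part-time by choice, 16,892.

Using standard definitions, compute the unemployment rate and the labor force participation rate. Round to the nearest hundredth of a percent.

Unemployment rate ≈ 7.49%; labor force participation rate ≈ 62.55%.

Employed = 4,096 + 59,750 + 16,892 = 80,738 (anyone who worked, including part-time for economic reasons, counts as employed).
Unemployed = 5,219 + 1,319 = 6,538 (jobless and actively searching, or on temporary layoff).
Labor force = 80,738 + 6,538 = 87,276.
Not in labor force = 12,253 + 19,595 + 5,446 + 14,952 = 52,246 (those not working and not actively searching are outside the labor force).
Civilian working-age population = 87,276 + 52,246 = 139,522.
Unemployment rate = 6,538 / 87,276 = 7.49%.
Labor force participation rate = 87,276 / 139,522 = 62.55%.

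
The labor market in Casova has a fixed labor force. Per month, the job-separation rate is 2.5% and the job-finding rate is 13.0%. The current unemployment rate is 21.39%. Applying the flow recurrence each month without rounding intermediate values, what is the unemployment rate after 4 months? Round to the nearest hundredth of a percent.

Unemployment rate after four months ≈ 18.81%.

With a fixed labor force, u_{t+1} = u_t + s·(1−u_t) − f·u_t = u_t·(1−s−f) + s.
Here 1−s−f = 0.845 and s = 0.025.
u_1 = 0.213900 × 0.845 + 0.025 = 0.205745.
u_2 = 0.205745 × 0.845 + 0.025 = 0.198855.
u_3 = 0.198855 × 0.845 + 0.025 = 0.193032.
u_4 = 0.193032 × 0.845 + 0.025 = 0.188112.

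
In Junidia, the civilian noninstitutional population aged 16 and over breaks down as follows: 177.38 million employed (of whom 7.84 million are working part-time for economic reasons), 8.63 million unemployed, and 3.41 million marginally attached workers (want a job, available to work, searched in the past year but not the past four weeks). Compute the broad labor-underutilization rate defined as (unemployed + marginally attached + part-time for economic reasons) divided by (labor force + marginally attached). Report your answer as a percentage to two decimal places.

Labor force = 177.38 + 8.63 = 186.01 million.
Numerator = 8.63 + 3.41 + 7.84 = 19.88 million.
Denominator = 186.01 + 3.41 = 189.42 million.
Broad rate = 19.88 / 189.42 = 10.50%.

Broad underutilization rate ≈ 10.50%.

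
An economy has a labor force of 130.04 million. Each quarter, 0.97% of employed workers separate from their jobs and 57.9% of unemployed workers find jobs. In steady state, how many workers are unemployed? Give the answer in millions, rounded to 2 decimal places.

Steady-state unemployment rate u* = s/(s+f) = 0.97/(0.97+57.9) = 0.016477.
Unemployed = u* × labor force = 0.016477 × 130.04 ≈ 2.14 million.

About 2.14 million are unemployed in steady state.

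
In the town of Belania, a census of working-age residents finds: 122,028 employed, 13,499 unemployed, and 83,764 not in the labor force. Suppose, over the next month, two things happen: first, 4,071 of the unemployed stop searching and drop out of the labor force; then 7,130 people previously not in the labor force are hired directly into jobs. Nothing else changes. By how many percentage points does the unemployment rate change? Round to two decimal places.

The unemployment rate changes by −3.16 percentage points.

Initially, labor force = 122,028 + 13,499 = 135,527, so u = 13,499/135,527 = 9.96%.
After the first change, unemployed and labor force both fall by 4,071 → E = 122,028, U = 9,428, labor force = 131,456.
After the second change, employed and labor force both rise by 7,130; unemployed unchanged → E = 129,158, U = 9,428, labor force = 138,586.
New unemployment rate = 9,428 / 138,586 = 6.80%.
Change = 6.80% − 9.96% = −3.16 percentage points.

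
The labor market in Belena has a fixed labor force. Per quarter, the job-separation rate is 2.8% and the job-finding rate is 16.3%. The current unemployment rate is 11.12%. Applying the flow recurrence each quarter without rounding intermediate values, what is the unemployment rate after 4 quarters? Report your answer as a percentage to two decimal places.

Unemployment rate after four quarters ≈ 13.14%.

With a fixed labor force, u_{t+1} = u_t + s·(1−u_t) − f·u_t = u_t·(1−s−f) + s.
Here 1−s−f = 0.809 and s = 0.028.
u_1 = 0.111200 × 0.809 + 0.028 = 0.117961.
u_2 = 0.117961 × 0.809 + 0.028 = 0.123430.
u_3 = 0.123430 × 0.809 + 0.028 = 0.127855.
u_4 = 0.127855 × 0.809 + 0.028 = 0.131435.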